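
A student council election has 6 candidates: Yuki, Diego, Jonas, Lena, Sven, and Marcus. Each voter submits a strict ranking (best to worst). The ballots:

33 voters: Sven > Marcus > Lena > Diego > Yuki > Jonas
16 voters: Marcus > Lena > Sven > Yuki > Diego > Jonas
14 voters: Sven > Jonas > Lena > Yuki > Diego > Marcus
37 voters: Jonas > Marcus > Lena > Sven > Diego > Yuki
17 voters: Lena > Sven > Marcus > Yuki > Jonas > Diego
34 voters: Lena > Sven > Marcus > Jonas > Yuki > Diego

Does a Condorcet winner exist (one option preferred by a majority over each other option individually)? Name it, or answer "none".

Checking pairwise contests:
Jonas beats Yuki 85–66.
Yuki beats Diego 81–70.
Lena beats Jonas 100–51.
Marcus beats Lena 86–65.
Lena beats Sven 104–47.
Sven beats Marcus 98–53.
Every option loses at least one head-to-head, so there is no Condorcet winner.

none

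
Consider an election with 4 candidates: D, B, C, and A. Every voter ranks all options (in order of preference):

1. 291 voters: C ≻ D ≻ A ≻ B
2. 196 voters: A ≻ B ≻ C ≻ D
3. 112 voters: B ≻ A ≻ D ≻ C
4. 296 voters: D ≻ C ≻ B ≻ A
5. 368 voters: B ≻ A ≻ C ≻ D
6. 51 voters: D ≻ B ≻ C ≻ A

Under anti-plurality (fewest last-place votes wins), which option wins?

C

Last-place votes: D 564, B 291, C 112, A 347.
C is ranked last by the fewest voters, so C wins.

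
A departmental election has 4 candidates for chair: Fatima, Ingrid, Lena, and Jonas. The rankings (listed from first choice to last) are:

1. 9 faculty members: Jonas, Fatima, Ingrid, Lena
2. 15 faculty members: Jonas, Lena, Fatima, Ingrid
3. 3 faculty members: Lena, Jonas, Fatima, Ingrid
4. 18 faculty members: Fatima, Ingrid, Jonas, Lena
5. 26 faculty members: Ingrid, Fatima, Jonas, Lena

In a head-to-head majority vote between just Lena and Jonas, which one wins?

Jonas

Voters preferring Lena to Jonas: 3; preferring Jonas to Lena: 68.
Jonas wins the head-to-head.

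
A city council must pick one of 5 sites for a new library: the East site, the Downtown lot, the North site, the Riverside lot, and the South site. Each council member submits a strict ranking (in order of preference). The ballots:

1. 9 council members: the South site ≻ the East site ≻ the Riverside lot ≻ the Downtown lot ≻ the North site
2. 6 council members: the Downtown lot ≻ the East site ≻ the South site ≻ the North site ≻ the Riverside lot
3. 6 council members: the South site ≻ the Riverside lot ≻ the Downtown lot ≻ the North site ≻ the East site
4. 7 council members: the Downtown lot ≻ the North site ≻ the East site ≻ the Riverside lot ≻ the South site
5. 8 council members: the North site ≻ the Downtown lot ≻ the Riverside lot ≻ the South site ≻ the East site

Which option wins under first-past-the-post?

First-place votes: the East site 0, the Downtown lot 13, the North site 8, the Riverside lot 0, the South site 15.
the South site has the most first-place votes.

the South site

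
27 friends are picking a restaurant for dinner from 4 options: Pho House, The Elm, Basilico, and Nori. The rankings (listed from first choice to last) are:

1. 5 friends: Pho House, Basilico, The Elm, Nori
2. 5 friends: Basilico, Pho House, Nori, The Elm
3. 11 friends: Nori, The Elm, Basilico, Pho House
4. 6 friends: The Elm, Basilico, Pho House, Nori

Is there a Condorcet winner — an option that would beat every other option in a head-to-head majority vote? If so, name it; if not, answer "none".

Checking pairwise contests:
The Elm beats Pho House 17–10.
Nori beats The Elm 16–11.
The Elm beats Basilico 17–10.
Pho House beats Nori 16–11.
Every option loses at least one head-to-head, so there is no Condorcet winner.

none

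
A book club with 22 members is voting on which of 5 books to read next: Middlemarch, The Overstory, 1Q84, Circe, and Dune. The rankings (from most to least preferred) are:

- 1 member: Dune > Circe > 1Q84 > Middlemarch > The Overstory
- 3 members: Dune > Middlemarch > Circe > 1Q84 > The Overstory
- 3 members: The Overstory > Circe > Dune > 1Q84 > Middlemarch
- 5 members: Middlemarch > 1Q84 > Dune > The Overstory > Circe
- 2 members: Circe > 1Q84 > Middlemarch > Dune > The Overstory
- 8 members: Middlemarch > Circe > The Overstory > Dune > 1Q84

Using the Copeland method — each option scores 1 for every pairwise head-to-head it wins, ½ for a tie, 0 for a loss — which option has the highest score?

Middlemarch: beats The Overstory, 1Q84, Circe, and Dune → score 4.
The Overstory: ties 1Q84 and Dune; loses to Middlemarch and Circe → score 1.
1Q84: ties The Overstory; loses to Middlemarch, Circe, and Dune → score 0.5.
Circe: beats The Overstory, 1Q84, and Dune; loses to Middlemarch → score 3.
Dune: beats 1Q84; ties The Overstory; loses to Middlemarch and Circe → score 1.5.
Middlemarch has the best pairwise record.

Middlemarch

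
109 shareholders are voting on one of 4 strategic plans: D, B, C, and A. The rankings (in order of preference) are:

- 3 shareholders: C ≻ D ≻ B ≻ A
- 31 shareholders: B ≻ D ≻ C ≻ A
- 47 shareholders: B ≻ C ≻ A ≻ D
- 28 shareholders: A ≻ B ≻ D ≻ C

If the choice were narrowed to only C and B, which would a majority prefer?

Voters preferring C to B: 3; preferring B to C: 106.
B wins the head-to-head.

B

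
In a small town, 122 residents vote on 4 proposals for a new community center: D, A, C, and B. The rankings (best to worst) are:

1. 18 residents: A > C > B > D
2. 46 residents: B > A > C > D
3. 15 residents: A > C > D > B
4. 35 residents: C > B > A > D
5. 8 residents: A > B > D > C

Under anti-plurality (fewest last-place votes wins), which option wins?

A

Last-place votes: D 99, A 0, C 8, B 15.
A is ranked last by the fewest voters, so A wins.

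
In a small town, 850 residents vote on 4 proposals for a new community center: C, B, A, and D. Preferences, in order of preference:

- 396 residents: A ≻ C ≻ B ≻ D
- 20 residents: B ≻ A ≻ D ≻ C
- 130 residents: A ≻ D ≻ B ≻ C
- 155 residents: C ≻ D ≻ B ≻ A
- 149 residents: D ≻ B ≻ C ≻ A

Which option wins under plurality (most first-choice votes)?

First-place votes: C 155, B 20, A 526, D 149.
A has the most first-place votes.

A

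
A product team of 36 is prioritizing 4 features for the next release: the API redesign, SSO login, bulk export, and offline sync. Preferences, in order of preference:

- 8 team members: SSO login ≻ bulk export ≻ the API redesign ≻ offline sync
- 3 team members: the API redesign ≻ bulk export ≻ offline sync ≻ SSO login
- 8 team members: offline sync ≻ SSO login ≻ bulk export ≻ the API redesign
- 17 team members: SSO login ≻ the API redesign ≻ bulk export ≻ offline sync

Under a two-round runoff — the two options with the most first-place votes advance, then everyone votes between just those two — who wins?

Round 1 first-place votes: the API redesign 3, SSO login 25, bulk export 0, offline sync 8.
SSO login and offline sync advance.
Runoff: SSO login is preferred to offline sync by 25 voters; offline sync by 11.
SSO login wins the runoff.

SSO login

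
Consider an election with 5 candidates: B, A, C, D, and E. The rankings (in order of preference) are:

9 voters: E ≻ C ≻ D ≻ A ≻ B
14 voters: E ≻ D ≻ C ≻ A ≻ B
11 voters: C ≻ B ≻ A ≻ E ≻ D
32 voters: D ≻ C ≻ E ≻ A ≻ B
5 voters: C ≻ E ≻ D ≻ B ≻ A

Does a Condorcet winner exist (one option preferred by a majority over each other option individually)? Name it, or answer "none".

Checking pairwise contests:
A beats B 55–16.
C beats A 71–0.
D beats C 46–25.
E beats D 39–32.
C beats E 48–23.
Every option loses at least one head-to-head, so there is no Condorcet winner.

none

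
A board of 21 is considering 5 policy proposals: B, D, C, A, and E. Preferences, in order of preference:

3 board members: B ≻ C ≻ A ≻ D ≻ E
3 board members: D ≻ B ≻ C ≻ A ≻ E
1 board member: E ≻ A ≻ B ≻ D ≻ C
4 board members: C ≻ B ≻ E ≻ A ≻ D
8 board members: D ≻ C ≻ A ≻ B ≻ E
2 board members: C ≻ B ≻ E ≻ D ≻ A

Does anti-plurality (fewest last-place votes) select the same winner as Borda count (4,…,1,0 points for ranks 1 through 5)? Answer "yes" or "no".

no

Anti-plurality — last-place votes: B 0, D 4, C 1, A 2, E 14. Winner: B.
Borda — scores: B 49, D 50, C 63, A 32, E 16. Winner: C.
The two methods disagree.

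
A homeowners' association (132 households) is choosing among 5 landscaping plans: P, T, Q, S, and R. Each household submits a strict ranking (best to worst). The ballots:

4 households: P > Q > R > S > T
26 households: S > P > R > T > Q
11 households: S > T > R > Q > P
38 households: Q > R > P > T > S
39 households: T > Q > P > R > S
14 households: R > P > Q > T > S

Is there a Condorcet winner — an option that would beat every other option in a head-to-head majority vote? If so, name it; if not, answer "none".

Checking pairwise contests:
Q beats P 88–44.
P beats T 82–50.
T beats Q 76–56.
P beats S 95–37.
P beats R 69–63.
Every option loses at least one head-to-head, so there is no Condorcet winner.

none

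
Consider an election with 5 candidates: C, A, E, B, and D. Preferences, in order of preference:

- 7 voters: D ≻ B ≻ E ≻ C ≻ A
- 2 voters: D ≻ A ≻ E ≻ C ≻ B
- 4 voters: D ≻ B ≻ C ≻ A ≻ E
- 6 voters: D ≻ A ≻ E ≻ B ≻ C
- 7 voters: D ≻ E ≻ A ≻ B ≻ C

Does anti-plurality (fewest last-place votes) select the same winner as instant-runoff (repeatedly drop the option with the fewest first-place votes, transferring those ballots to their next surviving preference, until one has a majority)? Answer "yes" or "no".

Anti-plurality — last-place votes: C 13, A 7, E 4, B 2, D 0. Winner: D.
Instant-runoff — R1 C 0, A 0, E 0, B 0, D 26 (D winner). Winner: D.
The two methods agree.

yes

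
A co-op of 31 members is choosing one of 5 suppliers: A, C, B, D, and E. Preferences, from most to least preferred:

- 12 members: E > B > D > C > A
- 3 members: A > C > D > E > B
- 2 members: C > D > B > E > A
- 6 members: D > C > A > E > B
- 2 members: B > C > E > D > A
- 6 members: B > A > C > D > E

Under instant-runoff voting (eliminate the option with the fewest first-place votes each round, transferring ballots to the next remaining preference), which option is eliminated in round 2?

Round 1: A 3, C 2, B 8, D 6, E 12. Eliminate C.
Round 2: A 3, B 8, D 8, E 12. Eliminate A.

A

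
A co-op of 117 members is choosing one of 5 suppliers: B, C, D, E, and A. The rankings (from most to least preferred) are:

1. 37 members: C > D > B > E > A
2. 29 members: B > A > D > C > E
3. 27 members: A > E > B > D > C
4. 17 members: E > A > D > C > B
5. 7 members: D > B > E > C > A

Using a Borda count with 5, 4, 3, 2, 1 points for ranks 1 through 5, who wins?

B: 37·3 + 29·5 + 27·3 + 17·1 + 7·4 = 382
C: 37·5 + 29·2 + 27·1 + 17·2 + 7·2 = 318
D: 37·4 + 29·3 + 27·2 + 17·3 + 7·5 = 375
E: 37·2 + 29·1 + 27·4 + 17·5 + 7·3 = 317
A: 37·1 + 29·4 + 27·5 + 17·4 + 7·1 = 363
B has the highest Borda score (382).

B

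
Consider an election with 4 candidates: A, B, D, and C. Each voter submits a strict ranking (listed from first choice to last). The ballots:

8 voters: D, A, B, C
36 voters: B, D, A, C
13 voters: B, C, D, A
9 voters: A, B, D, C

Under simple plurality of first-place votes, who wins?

First-place votes: A 9, B 49, D 8, C 0.
B has the most first-place votes.

B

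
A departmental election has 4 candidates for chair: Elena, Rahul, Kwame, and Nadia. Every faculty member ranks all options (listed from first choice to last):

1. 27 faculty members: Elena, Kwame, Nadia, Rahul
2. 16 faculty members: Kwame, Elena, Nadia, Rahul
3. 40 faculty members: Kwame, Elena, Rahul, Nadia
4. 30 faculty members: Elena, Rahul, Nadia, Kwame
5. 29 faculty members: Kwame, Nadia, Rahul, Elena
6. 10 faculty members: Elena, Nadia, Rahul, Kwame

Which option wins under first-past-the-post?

Kwame

First-place votes: Elena 67, Rahul 0, Kwame 85, Nadia 0.
Kwame has the most first-place votes.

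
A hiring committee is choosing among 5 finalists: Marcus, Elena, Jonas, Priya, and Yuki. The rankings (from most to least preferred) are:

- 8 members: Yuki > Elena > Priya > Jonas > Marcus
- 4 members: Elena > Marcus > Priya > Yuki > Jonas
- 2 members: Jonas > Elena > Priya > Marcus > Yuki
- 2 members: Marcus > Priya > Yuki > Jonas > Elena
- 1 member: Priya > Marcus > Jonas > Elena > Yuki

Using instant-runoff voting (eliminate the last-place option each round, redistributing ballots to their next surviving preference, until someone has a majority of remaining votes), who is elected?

Yuki

Round 1: Marcus 2, Elena 4, Jonas 2, Priya 1, Yuki 8. Eliminate Priya.
Round 2: Marcus 3, Elena 4, Jonas 2, Yuki 8. Eliminate Jonas.
Round 3: Marcus 3, Elena 6, Yuki 8. Eliminate Marcus.
Round 4: Elena 7, Yuki 10. Yuki has a majority.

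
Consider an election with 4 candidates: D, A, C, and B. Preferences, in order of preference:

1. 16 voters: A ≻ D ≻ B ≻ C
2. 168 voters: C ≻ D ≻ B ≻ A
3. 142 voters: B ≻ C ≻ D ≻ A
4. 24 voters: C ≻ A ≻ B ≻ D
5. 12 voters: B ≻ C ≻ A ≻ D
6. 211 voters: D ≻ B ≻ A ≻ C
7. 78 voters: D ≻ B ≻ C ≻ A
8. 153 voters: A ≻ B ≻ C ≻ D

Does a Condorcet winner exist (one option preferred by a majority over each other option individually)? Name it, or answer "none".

none

Checking pairwise contests:
C beats D 499–305.
D beats A 599–205.
B beats C 612–192.
D beats B 473–331.
Every option loses at least one head-to-head, so there is no Condorcet winner.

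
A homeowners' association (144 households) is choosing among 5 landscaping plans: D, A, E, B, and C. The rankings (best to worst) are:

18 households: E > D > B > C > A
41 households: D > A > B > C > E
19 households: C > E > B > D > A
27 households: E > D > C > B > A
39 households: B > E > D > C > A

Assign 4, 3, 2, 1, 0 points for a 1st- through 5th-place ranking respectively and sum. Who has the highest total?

D: 18·3 + 41·4 + 19·1 + 27·3 + 39·2 = 396
A: 18·0 + 41·3 + 19·0 + 27·0 + 39·0 = 123
E: 18·4 + 41·0 + 19·3 + 27·4 + 39·3 = 354
B: 18·2 + 41·2 + 19·2 + 27·1 + 39·4 = 339
C: 18·1 + 41·1 + 19·4 + 27·2 + 39·1 = 228
D has the highest Borda score (396).

D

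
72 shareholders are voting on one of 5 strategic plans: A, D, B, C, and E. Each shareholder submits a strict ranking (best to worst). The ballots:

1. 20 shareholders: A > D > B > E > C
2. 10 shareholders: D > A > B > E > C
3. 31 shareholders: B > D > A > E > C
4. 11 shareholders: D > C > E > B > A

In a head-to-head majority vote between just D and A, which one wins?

D

Voters preferring D to A: 52; preferring A to D: 20.
D wins the head-to-head.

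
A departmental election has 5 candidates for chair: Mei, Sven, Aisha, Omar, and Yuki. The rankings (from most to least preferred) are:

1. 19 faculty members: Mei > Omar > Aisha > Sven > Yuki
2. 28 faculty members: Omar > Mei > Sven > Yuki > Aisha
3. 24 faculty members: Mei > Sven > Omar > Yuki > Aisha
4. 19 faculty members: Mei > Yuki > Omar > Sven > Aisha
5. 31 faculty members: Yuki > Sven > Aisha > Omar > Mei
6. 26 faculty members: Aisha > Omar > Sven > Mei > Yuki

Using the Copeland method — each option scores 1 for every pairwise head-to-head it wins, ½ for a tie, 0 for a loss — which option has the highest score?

Omar

Mei: beats Sven, Aisha, and Yuki; loses to Omar → score 3.
Sven: beats Aisha and Yuki; loses to Mei and Omar → score 2.
Aisha: loses to Mei, Sven, Omar, and Yuki → score 0.
Omar: beats Mei, Sven, Aisha, and Yuki → score 4.
Yuki: beats Aisha; loses to Mei, Sven, and Omar → score 1.
Omar has the best pairwise record.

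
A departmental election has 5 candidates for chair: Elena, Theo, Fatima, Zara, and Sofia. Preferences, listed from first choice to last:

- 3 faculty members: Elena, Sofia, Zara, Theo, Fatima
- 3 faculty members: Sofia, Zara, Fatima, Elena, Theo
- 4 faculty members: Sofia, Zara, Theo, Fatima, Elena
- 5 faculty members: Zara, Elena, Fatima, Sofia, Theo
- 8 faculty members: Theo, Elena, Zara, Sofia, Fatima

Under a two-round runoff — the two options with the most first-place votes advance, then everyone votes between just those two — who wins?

Sofia

Round 1 first-place votes: Elena 3, Theo 8, Fatima 0, Zara 5, Sofia 7.
Theo and Sofia advance.
Runoff: Theo is preferred to Sofia by 8 voters; Sofia by 15.
Sofia wins the runoff.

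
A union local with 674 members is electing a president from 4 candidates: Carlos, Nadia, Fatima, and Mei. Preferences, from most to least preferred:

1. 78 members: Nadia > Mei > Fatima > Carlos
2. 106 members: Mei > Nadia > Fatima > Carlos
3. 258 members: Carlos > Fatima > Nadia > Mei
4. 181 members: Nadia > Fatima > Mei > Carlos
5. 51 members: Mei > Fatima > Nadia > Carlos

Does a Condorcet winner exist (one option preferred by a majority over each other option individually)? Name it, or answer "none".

Nadia

Nadia vs Carlos: 416–258 for Nadia.
Nadia vs Fatima: 365–309 for Nadia.
Nadia vs Mei: 517–157 for Nadia.
Nadia beats every other option head-to-head.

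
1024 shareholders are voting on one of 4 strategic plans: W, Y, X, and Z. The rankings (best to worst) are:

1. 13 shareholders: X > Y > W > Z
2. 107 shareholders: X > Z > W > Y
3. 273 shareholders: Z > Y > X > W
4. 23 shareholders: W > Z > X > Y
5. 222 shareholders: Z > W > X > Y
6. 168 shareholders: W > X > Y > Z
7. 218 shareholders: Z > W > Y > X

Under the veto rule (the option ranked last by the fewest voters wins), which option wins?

Last-place votes: W 273, Y 352, X 218, Z 181.
Z is ranked last by the fewest voters, so Z wins.

Z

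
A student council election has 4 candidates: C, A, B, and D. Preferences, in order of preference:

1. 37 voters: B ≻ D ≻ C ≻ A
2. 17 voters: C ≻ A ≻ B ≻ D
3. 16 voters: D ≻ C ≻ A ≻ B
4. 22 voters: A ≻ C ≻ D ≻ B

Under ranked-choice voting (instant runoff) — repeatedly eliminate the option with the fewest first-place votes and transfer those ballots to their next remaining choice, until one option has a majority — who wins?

C

Round 1: C 17, A 22, B 37, D 16. Eliminate D.
Round 2: C 33, A 22, B 37. Eliminate A.
Round 3: C 55, B 37. C has a majority.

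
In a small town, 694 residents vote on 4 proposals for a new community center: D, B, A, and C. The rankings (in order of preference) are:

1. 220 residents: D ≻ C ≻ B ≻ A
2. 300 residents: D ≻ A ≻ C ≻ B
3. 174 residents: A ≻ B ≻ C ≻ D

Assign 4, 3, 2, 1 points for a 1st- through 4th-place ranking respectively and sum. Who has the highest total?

D: 220·4 + 300·4 + 174·1 = 2254
B: 220·2 + 300·1 + 174·3 = 1262
A: 220·1 + 300·3 + 174·4 = 1816
C: 220·3 + 300·2 + 174·2 = 1608
D has the highest Borda score (2254).

D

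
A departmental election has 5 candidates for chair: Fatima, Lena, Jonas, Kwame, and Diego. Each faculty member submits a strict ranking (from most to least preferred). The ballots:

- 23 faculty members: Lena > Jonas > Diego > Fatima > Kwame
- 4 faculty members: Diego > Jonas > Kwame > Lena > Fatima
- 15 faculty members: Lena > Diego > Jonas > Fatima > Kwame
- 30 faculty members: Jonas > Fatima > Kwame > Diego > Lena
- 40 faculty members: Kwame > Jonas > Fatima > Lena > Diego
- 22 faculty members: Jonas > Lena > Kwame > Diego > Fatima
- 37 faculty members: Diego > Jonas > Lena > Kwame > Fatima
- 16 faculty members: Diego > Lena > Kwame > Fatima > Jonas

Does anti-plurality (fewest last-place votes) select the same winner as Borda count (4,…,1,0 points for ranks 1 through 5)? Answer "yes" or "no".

yes

Anti-plurality — last-place votes: Fatima 63, Lena 30, Jonas 16, Kwame 38, Diego 40. Winner: Jonas.
Borda — scores: Fatima 224, Lena 384, Jonas 550, Kwame 341, Diego 371. Winner: Jonas.
The two methods agree.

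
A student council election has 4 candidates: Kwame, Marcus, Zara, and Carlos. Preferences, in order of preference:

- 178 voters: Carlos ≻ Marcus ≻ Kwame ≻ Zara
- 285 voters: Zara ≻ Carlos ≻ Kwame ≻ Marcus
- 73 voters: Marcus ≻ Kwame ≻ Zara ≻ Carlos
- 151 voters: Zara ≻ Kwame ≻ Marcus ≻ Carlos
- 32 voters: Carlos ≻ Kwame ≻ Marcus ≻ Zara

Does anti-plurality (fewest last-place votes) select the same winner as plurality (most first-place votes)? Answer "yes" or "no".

Anti-plurality — last-place votes: Kwame 0, Marcus 285, Zara 210, Carlos 224. Winner: Kwame.
Plurality — first-place votes: Kwame 0, Marcus 73, Zara 436, Carlos 210. Winner: Zara.
The two methods disagree.

no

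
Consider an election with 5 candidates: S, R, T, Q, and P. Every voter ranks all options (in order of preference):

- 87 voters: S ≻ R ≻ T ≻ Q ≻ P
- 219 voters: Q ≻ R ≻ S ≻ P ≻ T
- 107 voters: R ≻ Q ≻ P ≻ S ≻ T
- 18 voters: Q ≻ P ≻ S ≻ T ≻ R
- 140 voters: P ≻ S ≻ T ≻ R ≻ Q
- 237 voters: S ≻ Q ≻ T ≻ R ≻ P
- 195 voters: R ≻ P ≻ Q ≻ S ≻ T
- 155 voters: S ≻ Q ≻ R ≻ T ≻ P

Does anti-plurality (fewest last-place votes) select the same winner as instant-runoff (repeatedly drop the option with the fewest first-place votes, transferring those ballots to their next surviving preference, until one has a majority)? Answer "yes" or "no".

Anti-plurality — last-place votes: S 0, R 18, T 521, Q 140, P 479. Winner: S.
Instant-runoff — R1 S 479, R 302, T 0, Q 237, P 140 (T out); R2 S 479, R 302, Q 237, P 140 (P out); R3 S 619, R 302, Q 237 (S winner). Winner: S.
The two methods agree.

yes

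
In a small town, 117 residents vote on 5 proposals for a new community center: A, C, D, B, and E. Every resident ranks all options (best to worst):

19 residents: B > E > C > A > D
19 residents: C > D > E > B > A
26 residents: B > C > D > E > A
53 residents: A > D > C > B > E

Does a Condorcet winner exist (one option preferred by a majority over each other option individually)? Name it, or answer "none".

C

C vs A: 64–53 for C.
C vs D: 64–53 for C.
C vs B: 72–45 for C.
C vs E: 98–19 for C.
C beats every other option head-to-head.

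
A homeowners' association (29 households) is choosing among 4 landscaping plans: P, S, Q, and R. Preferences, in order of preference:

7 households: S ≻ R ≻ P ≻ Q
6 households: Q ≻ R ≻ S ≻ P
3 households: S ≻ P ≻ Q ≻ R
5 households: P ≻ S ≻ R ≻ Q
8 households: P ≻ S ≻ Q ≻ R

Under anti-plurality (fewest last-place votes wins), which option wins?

Last-place votes: P 6, S 0, Q 12, R 11.
S is ranked last by the fewest voters, so S wins.

S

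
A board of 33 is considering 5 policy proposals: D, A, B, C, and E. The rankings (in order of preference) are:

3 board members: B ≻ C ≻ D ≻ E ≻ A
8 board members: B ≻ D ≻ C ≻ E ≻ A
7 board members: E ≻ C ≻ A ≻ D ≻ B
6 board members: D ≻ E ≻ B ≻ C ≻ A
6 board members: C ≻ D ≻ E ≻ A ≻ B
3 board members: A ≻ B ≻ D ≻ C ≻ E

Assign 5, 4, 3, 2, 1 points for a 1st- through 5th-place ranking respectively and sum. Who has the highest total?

D: 3·3 + 8·4 + 7·2 + 6·5 + 6·4 + 3·3 = 118
A: 3·1 + 8·1 + 7·3 + 6·1 + 6·2 + 3·5 = 65
B: 3·5 + 8·5 + 7·1 + 6·3 + 6·1 + 3·4 = 98
C: 3·4 + 8·3 + 7·4 + 6·2 + 6·5 + 3·2 = 112
E: 3·2 + 8·2 + 7·5 + 6·4 + 6·3 + 3·1 = 102
D has the highest Borda score (118).

D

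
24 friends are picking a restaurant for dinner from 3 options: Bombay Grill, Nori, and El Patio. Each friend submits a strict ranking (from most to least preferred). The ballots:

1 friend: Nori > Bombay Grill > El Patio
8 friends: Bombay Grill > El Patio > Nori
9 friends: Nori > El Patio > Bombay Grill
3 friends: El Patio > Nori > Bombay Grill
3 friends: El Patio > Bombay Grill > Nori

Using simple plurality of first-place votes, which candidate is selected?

Nori

First-place votes: Bombay Grill 8, Nori 10, El Patio 6.
Nori has the most first-place votes.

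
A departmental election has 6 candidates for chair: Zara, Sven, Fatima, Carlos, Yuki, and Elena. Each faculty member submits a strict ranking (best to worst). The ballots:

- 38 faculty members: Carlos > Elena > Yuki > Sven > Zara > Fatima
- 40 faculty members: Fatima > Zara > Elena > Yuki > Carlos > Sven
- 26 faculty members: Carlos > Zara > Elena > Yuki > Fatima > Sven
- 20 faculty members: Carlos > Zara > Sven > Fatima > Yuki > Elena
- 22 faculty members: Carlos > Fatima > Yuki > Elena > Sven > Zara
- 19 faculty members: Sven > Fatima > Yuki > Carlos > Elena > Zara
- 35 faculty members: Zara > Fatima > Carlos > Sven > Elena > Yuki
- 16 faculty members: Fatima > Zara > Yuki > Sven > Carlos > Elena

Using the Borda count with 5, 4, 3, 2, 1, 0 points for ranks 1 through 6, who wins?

Carlos

Zara: 38·1 + 40·4 + 26·4 + 20·4 + 22·0 + 19·0 + 35·5 + 16·4 = 621
Sven: 38·2 + 40·0 + 26·0 + 20·3 + 22·1 + 19·5 + 35·2 + 16·2 = 355
Fatima: 38·0 + 40·5 + 26·1 + 20·2 + 22·4 + 19·4 + 35·4 + 16·5 = 650
Carlos: 38·5 + 40·1 + 26·5 + 20·5 + 22·5 + 19·2 + 35·3 + 16·1 = 729
Yuki: 38·3 + 40·2 + 26·2 + 20·1 + 22·3 + 19·3 + 35·0 + 16·3 = 437
Elena: 38·4 + 40·3 + 26·3 + 20·0 + 22·2 + 19·1 + 35·1 + 16·0 = 448
Carlos has the highest Borda score (729).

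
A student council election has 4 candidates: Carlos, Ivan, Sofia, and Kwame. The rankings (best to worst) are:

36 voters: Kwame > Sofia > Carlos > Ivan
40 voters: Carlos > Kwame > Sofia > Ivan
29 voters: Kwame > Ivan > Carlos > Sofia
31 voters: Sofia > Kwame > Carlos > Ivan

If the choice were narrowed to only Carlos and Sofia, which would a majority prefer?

Voters preferring Carlos to Sofia: 69; preferring Sofia to Carlos: 67.
Carlos wins the head-to-head.

Carlos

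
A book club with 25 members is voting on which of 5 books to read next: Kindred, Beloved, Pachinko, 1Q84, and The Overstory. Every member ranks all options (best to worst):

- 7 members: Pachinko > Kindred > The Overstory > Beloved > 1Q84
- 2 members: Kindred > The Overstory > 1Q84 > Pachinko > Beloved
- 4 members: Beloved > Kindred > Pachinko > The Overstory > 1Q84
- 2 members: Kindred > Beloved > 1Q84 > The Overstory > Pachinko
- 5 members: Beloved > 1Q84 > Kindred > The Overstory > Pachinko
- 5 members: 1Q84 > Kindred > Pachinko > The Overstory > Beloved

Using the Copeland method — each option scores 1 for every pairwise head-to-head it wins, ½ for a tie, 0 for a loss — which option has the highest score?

Kindred

Kindred: beats Beloved, Pachinko, 1Q84, and The Overstory → score 4.
Beloved: beats 1Q84; loses to Kindred, Pachinko, and The Overstory → score 1.
Pachinko: beats Beloved and The Overstory; loses to Kindred and 1Q84 → score 2.
1Q84: beats Pachinko; loses to Kindred, Beloved, and The Overstory → score 1.
The Overstory: beats Beloved and 1Q84; loses to Kindred and Pachinko → score 2.
Kindred has the best pairwise record.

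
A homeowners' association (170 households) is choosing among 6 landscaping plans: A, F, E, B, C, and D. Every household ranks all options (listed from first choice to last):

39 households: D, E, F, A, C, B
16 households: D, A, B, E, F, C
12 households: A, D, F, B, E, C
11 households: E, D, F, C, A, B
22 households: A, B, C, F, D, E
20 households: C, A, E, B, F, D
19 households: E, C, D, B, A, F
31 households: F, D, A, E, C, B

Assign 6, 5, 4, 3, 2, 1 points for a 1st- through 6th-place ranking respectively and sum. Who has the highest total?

D

A: 39·3 + 16·5 + 12·6 + 11·2 + 22·6 + 20·5 + 19·2 + 31·4 = 685
F: 39·4 + 16·2 + 12·4 + 11·4 + 22·3 + 20·2 + 19·1 + 31·6 = 591
E: 39·5 + 16·3 + 12·2 + 11·6 + 22·1 + 20·4 + 19·6 + 31·3 = 642
B: 39·1 + 16·4 + 12·3 + 11·1 + 22·5 + 20·3 + 19·3 + 31·1 = 408
C: 39·2 + 16·1 + 12·1 + 11·3 + 22·4 + 20·6 + 19·5 + 31·2 = 504
D: 39·6 + 16·6 + 12·5 + 11·5 + 22·2 + 20·1 + 19·4 + 31·5 = 740
D has the highest Borda score (740).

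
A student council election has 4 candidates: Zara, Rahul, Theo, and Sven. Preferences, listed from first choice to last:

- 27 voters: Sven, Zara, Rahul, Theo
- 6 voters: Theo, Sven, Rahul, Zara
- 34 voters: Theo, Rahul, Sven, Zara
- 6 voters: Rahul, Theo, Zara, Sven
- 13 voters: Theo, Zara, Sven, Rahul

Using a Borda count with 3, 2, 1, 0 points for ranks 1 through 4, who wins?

Zara: 27·2 + 6·0 + 34·0 + 6·1 + 13·2 = 86
Rahul: 27·1 + 6·1 + 34·2 + 6·3 + 13·0 = 119
Theo: 27·0 + 6·3 + 34·3 + 6·2 + 13·3 = 171
Sven: 27·3 + 6·2 + 34·1 + 6·0 + 13·1 = 140
Theo has the highest Borda score (171).

Theo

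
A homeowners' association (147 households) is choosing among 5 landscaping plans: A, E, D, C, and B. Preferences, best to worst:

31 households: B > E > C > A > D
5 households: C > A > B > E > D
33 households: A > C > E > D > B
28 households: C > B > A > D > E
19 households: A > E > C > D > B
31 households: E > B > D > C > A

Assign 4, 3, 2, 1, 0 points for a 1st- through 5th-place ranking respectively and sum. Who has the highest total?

A: 31·1 + 5·3 + 33·4 + 28·2 + 19·4 + 31·0 = 310
E: 31·3 + 5·1 + 33·2 + 28·0 + 19·3 + 31·4 = 345
D: 31·0 + 5·0 + 33·1 + 28·1 + 19·1 + 31·2 = 142
C: 31·2 + 5·4 + 33·3 + 28·4 + 19·2 + 31·1 = 362
B: 31·4 + 5·2 + 33·0 + 28·3 + 19·0 + 31·3 = 311
C has the highest Borda score (362).

C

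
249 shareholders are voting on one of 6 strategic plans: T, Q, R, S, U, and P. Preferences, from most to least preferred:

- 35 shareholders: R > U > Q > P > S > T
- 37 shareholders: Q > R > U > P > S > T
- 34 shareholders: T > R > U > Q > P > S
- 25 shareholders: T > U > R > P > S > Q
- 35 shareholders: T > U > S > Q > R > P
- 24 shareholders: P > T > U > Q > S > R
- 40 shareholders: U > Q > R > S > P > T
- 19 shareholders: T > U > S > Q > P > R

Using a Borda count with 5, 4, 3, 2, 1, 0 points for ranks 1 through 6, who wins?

T: 35·0 + 37·0 + 34·5 + 25·5 + 35·5 + 24·4 + 40·0 + 19·5 = 661
Q: 35·3 + 37·5 + 34·2 + 25·0 + 35·2 + 24·2 + 40·4 + 19·2 = 674
R: 35·5 + 37·4 + 34·4 + 25·3 + 35·1 + 24·0 + 40·3 + 19·0 = 689
S: 35·1 + 37·1 + 34·0 + 25·1 + 35·3 + 24·1 + 40·2 + 19·3 = 363
U: 35·4 + 37·3 + 34·3 + 25·4 + 35·4 + 24·3 + 40·5 + 19·4 = 941
P: 35·2 + 37·2 + 34·1 + 25·2 + 35·0 + 24·5 + 40·1 + 19·1 = 407
U has the highest Borda score (941).

U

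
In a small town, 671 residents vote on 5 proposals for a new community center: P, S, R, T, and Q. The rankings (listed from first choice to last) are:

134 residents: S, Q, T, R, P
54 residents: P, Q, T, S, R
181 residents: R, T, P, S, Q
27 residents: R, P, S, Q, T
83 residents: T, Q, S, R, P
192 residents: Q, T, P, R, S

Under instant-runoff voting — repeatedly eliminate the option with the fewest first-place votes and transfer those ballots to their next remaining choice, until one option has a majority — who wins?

Round 1: P 54, S 134, R 208, T 83, Q 192. Eliminate P.
Round 2: S 134, R 208, T 83, Q 246. Eliminate T.
Round 3: S 134, R 208, Q 329. Eliminate S.
Round 4: R 208, Q 463. Q has a majority.

Q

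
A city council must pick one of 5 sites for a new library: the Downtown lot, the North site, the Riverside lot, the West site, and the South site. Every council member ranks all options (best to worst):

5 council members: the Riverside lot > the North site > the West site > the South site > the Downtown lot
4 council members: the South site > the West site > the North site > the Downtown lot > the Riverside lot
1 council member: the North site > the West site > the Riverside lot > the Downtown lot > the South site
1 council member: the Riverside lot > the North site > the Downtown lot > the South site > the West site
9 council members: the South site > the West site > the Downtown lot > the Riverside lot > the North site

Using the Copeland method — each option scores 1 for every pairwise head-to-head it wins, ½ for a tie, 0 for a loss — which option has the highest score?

the Downtown lot: beats the Riverside lot; loses to the North site, the West site, and the South site → score 1.
the North site: beats the Downtown lot; loses to the Riverside lot, the West site, and the South site → score 1.
the Riverside lot: beats the North site; loses to the Downtown lot, the West site, and the South site → score 1.
the West site: beats the Downtown lot, the North site, and the Riverside lot; loses to the South site → score 3.
the South site: beats the Downtown lot, the North site, the Riverside lot, and the West site → score 4.
the South site has the best pairwise record.

the South site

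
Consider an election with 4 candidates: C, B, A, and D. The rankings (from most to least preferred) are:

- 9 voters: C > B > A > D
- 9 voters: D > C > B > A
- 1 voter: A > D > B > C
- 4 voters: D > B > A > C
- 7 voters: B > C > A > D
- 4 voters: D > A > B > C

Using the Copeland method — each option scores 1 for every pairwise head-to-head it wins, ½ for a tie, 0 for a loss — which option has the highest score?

D

C: beats B and A; loses to D → score 2.
B: beats A; loses to C and D → score 1.
A: ties D; loses to C and B → score 0.5.
D: beats C and B; ties A → score 2.5.
D has the best pairwise record.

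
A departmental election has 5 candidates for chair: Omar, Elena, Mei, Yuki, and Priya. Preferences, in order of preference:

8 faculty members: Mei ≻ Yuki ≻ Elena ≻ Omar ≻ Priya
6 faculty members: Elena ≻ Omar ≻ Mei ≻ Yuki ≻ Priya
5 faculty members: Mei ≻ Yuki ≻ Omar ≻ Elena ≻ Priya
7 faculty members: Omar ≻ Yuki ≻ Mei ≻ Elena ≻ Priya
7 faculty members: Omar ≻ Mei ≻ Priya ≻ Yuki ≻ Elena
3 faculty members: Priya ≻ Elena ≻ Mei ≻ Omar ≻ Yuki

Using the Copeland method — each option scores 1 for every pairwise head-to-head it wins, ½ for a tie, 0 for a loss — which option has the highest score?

Omar: beats Elena, Mei, Yuki, and Priya → score 4.
Elena: beats Priya; loses to Omar, Mei, and Yuki → score 1.
Mei: beats Elena, Yuki, and Priya; loses to Omar → score 3.
Yuki: beats Elena and Priya; loses to Omar and Mei → score 2.
Priya: loses to Omar, Elena, Mei, and Yuki → score 0.
Omar has the best pairwise record.

Omar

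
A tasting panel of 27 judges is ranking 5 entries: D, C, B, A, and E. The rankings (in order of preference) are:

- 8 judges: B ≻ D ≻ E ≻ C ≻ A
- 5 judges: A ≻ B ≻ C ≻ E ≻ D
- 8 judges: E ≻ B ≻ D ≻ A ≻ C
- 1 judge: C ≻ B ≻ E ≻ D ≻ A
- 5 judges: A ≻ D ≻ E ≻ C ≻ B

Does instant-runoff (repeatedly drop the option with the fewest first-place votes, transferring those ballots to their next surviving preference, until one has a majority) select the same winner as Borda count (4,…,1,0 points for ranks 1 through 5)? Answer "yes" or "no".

yes

Instant-runoff — R1 D 0, C 1, B 8, A 10, E 8 (D out); R2 C 1, B 8, A 10, E 8 (C out); R3 B 9, A 10, E 8 (E out); R4 B 17, A 10 (B winner). Winner: B.
Borda — scores: D 56, C 27, B 74, A 48, E 65. Winner: B.
The two methods agree.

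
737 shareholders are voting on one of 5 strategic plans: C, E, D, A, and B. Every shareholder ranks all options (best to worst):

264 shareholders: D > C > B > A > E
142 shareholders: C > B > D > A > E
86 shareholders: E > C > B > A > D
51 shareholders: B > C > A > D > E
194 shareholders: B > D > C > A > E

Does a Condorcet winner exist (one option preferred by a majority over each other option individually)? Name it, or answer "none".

none

Checking pairwise contests:
D beats C 458–279.
C beats E 651–86.
B beats D 473–264.
C beats A 737–0.
C beats B 492–245.
Every option loses at least one head-to-head, so there is no Condorcet winner.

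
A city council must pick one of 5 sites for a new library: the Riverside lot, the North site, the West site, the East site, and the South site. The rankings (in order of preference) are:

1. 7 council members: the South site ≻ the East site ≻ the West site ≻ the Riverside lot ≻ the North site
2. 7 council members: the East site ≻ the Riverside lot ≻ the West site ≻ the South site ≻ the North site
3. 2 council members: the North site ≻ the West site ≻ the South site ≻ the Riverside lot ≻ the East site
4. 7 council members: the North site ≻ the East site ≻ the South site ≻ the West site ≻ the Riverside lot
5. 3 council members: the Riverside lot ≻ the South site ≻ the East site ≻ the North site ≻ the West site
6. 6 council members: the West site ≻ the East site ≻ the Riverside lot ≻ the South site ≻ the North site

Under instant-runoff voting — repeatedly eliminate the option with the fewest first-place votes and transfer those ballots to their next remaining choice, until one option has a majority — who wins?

Round 1: the Riverside lot 3, the North site 9, the West site 6, the East site 7, the South site 7. Eliminate the Riverside lot.
Round 2: the North site 9, the West site 6, the East site 7, the South site 10. Eliminate the West site.
Round 3: the North site 9, the East site 13, the South site 10. Eliminate the North site.
Round 4: the East site 20, the South site 12. The East site has a majority.

the East site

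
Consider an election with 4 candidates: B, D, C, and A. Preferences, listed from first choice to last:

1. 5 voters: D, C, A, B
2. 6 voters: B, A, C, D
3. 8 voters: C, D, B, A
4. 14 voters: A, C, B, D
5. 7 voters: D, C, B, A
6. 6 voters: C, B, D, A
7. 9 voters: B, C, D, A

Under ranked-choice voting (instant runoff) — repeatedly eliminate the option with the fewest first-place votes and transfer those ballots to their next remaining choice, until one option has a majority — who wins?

Round 1: B 15, D 12, C 14, A 14. Eliminate D.
Round 2: B 15, C 26, A 14. Eliminate A.
Round 3: B 15, C 40. C has a majority.

C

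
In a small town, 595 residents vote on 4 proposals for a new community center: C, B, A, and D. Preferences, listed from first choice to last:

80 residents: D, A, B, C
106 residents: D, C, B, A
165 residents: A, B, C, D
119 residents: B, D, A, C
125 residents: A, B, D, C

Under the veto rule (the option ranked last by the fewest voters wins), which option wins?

B

Last-place votes: C 324, B 0, A 106, D 165.
B is ranked last by the fewest voters, so B wins.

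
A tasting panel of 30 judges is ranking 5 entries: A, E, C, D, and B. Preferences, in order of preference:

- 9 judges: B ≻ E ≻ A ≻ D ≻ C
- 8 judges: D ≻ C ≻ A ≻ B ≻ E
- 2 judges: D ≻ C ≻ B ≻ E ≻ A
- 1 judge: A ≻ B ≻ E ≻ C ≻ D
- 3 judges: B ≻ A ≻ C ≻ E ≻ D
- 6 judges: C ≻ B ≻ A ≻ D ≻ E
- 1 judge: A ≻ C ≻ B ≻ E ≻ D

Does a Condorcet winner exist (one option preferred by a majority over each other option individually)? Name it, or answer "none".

Checking pairwise contests:
C beats A 16–14.
A beats E 19–11.
D beats C 19–11.
A beats D 20–10.
C beats B 17–13.
Every option loses at least one head-to-head, so there is no Condorcet winner.

none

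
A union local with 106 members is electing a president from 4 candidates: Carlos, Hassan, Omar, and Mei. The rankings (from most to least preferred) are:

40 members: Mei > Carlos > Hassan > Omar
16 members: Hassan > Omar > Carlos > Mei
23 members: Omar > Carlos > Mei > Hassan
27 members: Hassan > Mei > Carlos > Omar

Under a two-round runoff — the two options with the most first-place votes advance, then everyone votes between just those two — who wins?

Round 1 first-place votes: Carlos 0, Hassan 43, Omar 23, Mei 40.
Hassan and Mei advance.
Runoff: Hassan is preferred to Mei by 43 voters; Mei by 63.
Mei wins the runoff.

Mei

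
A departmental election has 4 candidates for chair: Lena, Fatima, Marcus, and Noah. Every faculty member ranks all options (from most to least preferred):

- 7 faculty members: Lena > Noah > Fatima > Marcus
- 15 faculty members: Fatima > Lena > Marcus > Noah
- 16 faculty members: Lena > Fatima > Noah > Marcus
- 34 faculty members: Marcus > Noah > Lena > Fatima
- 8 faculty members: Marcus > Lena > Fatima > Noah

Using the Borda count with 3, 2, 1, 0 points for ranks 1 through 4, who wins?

Lena: 7·3 + 15·2 + 16·3 + 34·1 + 8·2 = 149
Fatima: 7·1 + 15·3 + 16·2 + 34·0 + 8·1 = 92
Marcus: 7·0 + 15·1 + 16·0 + 34·3 + 8·3 = 141
Noah: 7·2 + 15·0 + 16·1 + 34·2 + 8·0 = 98
Lena has the highest Borda score (149).

Lena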